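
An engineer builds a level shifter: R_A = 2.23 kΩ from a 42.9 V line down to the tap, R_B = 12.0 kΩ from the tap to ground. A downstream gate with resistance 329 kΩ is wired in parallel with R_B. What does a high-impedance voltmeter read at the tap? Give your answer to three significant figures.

The load sits in parallel with R_B: R_B‖R_L = (12.0 × 329) / (12.0 + 329) = 11.58 kΩ.
V_out = 42.9 × 11.58 / (2.23 + 11.58) = 42.9 × 11.58/13.81 = 36.0 V.
(Unloaded it would have been 36.2 V.)

V_out ≈ 36.0 V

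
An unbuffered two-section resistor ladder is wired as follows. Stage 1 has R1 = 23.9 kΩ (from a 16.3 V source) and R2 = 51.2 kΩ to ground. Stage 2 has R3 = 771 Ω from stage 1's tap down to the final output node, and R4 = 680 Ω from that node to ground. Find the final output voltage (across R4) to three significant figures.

V_out ≈ 0.426 V

Stage 2 presents R3+R4 = 1451 Ω as a load on stage 1's tap.
Stage 1's lower leg becomes R2‖(R3+R4) = 1411 Ω, so V_mid = 16.3 × 1411/25310 = 0.9087 V.
Stage 2 is itself unloaded: V_out = V_mid × R4/(R3+R4) = 0.9087 × 680/1451 = 0.426 V.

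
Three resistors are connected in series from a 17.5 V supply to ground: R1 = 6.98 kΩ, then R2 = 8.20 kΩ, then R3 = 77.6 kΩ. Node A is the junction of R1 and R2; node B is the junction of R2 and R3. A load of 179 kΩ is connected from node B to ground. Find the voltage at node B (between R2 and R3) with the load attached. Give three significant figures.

At node B, R3 is in parallel with the load: R3‖R_L = 54.13 kΩ.
Below node A the resistance is R2 + (R3‖R_L) = 62.33 kΩ, so V_A = 17.5 × 62.33/69.31 = 15.74 V.
Then V_B = V_A × (R3‖R_L)/(R2 + R3‖R_L) = 15.74 × 54.13/62.33 = 13.7 V.

V ≈ 13.7 V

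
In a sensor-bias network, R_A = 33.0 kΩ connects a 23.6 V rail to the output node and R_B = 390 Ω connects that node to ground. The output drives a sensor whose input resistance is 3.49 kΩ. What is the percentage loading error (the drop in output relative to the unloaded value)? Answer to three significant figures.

Unloaded V = 23.6 × 390/33390 = 0.27565 V.
Loaded: R_B‖R_L = 350.8 Ω, giving V = 23.6 × 350.8/33350 = 0.24824 V.
Drop = (0.27565 − 0.24824) / 0.27565 = 9.95 %.

9.95 %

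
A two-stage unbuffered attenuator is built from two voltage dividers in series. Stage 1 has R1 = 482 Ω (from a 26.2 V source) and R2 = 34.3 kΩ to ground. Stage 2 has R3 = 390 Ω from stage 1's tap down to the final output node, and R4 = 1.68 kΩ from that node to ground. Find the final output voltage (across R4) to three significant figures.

V_out ≈ 17.1 V

Stage 2 presents R3+R4 = 2070 Ω as a load on stage 1's tap.
Stage 1's lower leg becomes R2‖(R3+R4) = 1952 Ω, so V_mid = 26.2 × 1952/2434 = 21.01 V.
Stage 2 is itself unloaded: V_out = V_mid × R4/(R3+R4) = 21.01 × 1680/2070 = 17.1 V.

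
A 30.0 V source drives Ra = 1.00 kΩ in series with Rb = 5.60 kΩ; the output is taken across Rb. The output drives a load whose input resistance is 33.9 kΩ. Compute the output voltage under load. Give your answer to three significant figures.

V_out ≈ 24.8 V

The load sits in parallel with Rb: Rb‖R_L = (5.60 × 33.9) / (5.60 + 33.9) = 4.806 kΩ.
V_out = 30.0 × 4.806 / (1.00 + 4.806) = 30.0 × 4.806/5.806 = 24.8 V.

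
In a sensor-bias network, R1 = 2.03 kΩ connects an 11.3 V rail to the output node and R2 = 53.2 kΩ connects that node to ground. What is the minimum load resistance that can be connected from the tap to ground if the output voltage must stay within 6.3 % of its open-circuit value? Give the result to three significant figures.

Output resistance R_th = R1‖R2 = (2.03 × 53.2)/55.23 = 1.955 kΩ.
The fractional drop is R_th/(R_th + R_L); requiring this ≤ 0.0630 gives R_L ≥ R_th(1/0.0630 − 1) = 1.955 × 14.87 = 29.1 kΩ.

R_L(min) ≈ 29.1 kΩ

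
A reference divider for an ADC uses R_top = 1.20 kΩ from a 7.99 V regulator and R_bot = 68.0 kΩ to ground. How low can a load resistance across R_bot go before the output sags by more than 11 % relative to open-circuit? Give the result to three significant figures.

Output resistance R_th = R_top‖R_bot = (1.20 × 68.0)/69.20 = 1.179 kΩ.
The fractional drop is R_th/(R_th + R_L); requiring this ≤ 0.110 gives R_L ≥ R_th(1/0.110 − 1) = 1.179 × 8.091 = 9.54 kΩ.

R_L(min) ≈ 9.54 kΩ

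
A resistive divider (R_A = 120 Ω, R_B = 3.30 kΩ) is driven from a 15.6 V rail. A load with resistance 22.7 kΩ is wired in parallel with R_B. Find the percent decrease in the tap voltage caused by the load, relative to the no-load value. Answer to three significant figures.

0.507 %

The divider's output (Thévenin) resistance is R_A‖R_B = 115.8 Ω.
Fractional drop under load = R_th/(R_th + R_L) = 115.8 / (115.8 + 22700) = 0.005075.
So the output falls by 0.507 %.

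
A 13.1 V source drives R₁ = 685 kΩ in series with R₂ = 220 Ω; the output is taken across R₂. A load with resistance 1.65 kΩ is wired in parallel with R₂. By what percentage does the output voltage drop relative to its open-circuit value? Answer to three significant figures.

11.8 %

The divider's output (Thévenin) resistance is R₁‖R₂ = 219.9 Ω.
Fractional drop under load = R_th/(R_th + R_L) = 219.9 / (219.9 + 1650) = 0.1176.
So the output falls by 11.8 %.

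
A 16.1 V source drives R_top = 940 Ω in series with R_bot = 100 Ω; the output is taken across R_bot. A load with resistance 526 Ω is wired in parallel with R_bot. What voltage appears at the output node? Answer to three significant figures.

V_out ≈ 1.32 V

The load sits in parallel with R_bot: R_bot‖R_L = (100 × 526) / (100 + 526) = 84.03 Ω.
V_out = 16.1 × 84.03 / (940 + 84.03) = 16.1 × 84.03/1024 = 1.32 V.
(Unloaded it would have been 1.55 V.)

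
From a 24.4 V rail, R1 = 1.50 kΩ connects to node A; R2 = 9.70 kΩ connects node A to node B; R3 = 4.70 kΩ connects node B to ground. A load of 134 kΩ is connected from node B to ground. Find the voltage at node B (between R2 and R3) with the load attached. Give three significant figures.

V ≈ 7.04 V

At node B, R3 is in parallel with the load: R3‖R_L = 4.541 kΩ.
Below node A the resistance is R2 + (R3‖R_L) = 14.24 kΩ, so V_A = 24.4 × 14.24/15.74 = 22.07 V.
Then V_B = V_A × (R3‖R_L)/(R2 + R3‖R_L) = 22.07 × 4.541/14.24 = 7.04 V.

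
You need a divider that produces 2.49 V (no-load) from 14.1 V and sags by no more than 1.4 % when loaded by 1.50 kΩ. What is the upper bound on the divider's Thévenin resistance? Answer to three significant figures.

R_th ≤ 21.3 Ω

Loading drop = R_th/(R_th + R_L) ≤ 0.0140, so R_th ≤ R_L · ε/(1−ε) = 1.50 kΩ × 0.0140/0.9860 = 21.3 Ω.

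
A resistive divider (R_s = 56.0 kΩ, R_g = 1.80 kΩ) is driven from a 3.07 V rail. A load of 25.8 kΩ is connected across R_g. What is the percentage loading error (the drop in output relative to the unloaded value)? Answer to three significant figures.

The divider's output (Thévenin) resistance is R_s‖R_g = 1.744 kΩ.
Fractional drop under load = R_th/(R_th + R_L) = 1.744 / (1.744 + 25.8) = 0.06331.
So the output falls by 6.33 %.

6.33 %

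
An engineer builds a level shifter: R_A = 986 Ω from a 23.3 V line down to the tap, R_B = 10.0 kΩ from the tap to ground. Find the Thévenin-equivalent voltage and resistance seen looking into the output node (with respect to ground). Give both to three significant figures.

V_th is the open-circuit tap voltage: 23.3 × 10000/(986 + 10000) = 21.2 V.
With the supply zeroed, R_A and R_B appear in parallel from the tap: R_th = R_A‖R_B = (986 × 10000)/10990 = 898 Ω.

V_th = 21.2 V, R_th = 898 Ω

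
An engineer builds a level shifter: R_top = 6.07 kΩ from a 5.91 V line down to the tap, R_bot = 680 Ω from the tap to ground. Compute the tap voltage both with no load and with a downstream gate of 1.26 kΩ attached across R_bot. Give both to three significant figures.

Open-circuit: V = 5.91 × 680/(6070 + 680) = 0.595 V.
With the load, R_bot becomes R_bot‖R_L = 441.6 Ω, so V = 5.91 × 441.6/6512 = 0.401 V.

Unloaded: 0.595 V; loaded: 0.401 V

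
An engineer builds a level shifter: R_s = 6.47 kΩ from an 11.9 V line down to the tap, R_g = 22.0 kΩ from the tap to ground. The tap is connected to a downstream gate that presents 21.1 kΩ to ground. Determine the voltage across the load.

V_out ≈ 7.43 V

The load sits in parallel with R_g: R_g‖R_L = (22.0 × 21.1) / (22.0 + 21.1) = 10.77 kΩ.
V_out = 11.9 × 10.77 / (6.47 + 10.77) = 11.9 × 10.77/17.24 = 7.43 V.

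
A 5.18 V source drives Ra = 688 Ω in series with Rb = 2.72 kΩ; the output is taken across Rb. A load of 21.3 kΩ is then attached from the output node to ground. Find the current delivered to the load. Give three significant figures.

I_L ≈ 0.189 mA

Rb‖R_L = 2412 Ω; V_out = 5.18 × 2412/3100 = 4.030 V.
I_L = V_out / R_L = 4.030 / 21.3 kΩ = 0.189 mA.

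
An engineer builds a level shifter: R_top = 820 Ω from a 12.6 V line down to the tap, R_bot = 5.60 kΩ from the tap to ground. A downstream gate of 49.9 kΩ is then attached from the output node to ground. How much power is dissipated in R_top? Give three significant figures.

Total resistance from the source is R_top + (R_bot‖R_L) = 5855 Ω, so I = 12.6/5855 Ω = 2.152 mA.
P = I²·R_top = (2.152 mA)² × 820 Ω = 3.80 mW.

P ≈ 3.80 mW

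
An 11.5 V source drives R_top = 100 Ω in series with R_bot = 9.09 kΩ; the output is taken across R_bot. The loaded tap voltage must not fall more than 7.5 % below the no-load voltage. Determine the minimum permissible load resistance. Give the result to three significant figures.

R_L(min) ≈ 1.22 kΩ

Output resistance R_th = R_top‖R_bot = (100 × 9090)/9190 = 98.91 Ω.
The fractional drop is R_th/(R_th + R_L); requiring this ≤ 0.0750 gives R_L ≥ R_th(1/0.0750 − 1) = 98.91 × 12.33 = 1.22 kΩ.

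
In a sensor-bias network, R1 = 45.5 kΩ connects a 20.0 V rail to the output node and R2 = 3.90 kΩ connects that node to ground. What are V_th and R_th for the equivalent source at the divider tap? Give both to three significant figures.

V_th = 1.58 V, R_th = 3.59 kΩ

V_th is the open-circuit tap voltage: 20.0 × 3.90/(45.5 + 3.90) = 1.58 V.
With the supply zeroed, R1 and R2 appear in parallel from the tap: R_th = R1‖R2 = (45.5 × 3.90)/49.40 = 3.59 kΩ.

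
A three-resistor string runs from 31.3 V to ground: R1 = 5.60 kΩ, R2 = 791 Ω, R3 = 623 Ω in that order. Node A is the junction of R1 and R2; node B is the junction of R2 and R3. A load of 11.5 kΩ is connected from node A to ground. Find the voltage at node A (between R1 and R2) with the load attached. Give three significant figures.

Below node A the series string R2+R3 = 1414 Ω sits in parallel with the 11500 Ω load: 1259 Ω.
V_A = 31.3 × 1259/(5600 + 1259) = 5.75 V.

V ≈ 5.75 V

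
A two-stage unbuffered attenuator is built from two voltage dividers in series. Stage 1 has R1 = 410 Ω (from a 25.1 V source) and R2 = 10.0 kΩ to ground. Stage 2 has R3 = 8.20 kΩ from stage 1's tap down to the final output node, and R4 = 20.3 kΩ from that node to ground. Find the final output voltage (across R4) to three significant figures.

V_out ≈ 16.9 V

Stage 2 presents R3+R4 = 28500 Ω as a load on stage 1's tap.
Stage 1's lower leg becomes R2‖(R3+R4) = 7403 Ω, so V_mid = 25.1 × 7403/7813 = 23.78 V.
Stage 2 is itself unloaded: V_out = V_mid × R4/(R3+R4) = 23.78 × 20300/28500 = 16.9 V.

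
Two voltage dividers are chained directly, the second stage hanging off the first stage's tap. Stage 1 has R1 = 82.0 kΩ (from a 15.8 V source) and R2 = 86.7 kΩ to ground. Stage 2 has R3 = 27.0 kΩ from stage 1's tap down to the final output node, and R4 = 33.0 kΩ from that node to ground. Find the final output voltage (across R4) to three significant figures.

Stage 2 presents R3+R4 = 60.00 kΩ as a load on stage 1's tap.
Stage 1's lower leg becomes R2‖(R3+R4) = 35.46 kΩ, so V_mid = 15.8 × 35.46/117.5 = 4.770 V.
Stage 2 is itself unloaded: V_out = V_mid × R4/(R3+R4) = 4.770 × 33.0/60.00 = 2.62 V.

V_out ≈ 2.62 V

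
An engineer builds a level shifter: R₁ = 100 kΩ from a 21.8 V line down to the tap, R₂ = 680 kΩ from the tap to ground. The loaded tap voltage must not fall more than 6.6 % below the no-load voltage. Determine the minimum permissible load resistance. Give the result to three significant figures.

Output resistance R_th = R₁‖R₂ = (100 × 680)/780.0 = 87.18 kΩ.
The fractional drop is R_th/(R_th + R_L); requiring this ≤ 0.0660 gives R_L ≥ R_th(1/0.0660 − 1) = 87.18 × 14.15 = 1.23 MΩ.

R_L(min) ≈ 1.23 MΩ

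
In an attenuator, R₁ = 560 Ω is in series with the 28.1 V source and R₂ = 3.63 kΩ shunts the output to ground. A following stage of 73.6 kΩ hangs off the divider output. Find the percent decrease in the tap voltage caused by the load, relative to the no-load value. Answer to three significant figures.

0.655 %

The divider's output (Thévenin) resistance is R₁‖R₂ = 485.2 Ω.
Fractional drop under load = R_th/(R_th + R_L) = 485.2 / (485.2 + 73600) = 0.006549.
So the output falls by 0.655 %.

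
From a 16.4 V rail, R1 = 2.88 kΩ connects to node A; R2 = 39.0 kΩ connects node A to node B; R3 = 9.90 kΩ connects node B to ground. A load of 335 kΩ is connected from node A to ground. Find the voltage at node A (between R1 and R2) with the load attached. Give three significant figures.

V ≈ 15.4 V

Below node A the series string R2+R3 = 48.90 kΩ sits in parallel with the 335 kΩ load: 42.67 kΩ.
V_A = 16.4 × 42.67/(2.88 + 42.67) = 15.4 V.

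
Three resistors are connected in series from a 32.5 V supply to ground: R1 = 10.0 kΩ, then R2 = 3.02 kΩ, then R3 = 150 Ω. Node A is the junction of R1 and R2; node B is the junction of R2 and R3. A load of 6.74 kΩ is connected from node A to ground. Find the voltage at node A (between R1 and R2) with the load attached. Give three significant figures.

V ≈ 5.76 V

Below node A the series string R2+R3 = 3170 Ω sits in parallel with the 6740 Ω load: 2156 Ω.
V_A = 32.5 × 2156/(10000 + 2156) = 5.76 V.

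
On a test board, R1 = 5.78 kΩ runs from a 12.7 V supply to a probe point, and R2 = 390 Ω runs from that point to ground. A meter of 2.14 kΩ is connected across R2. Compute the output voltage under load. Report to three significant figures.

The load sits in parallel with R2: R2‖R_L = (390 × 2140) / (390 + 2140) = 329.9 Ω.
V_out = 12.7 × 329.9 / (5780 + 329.9) = 12.7 × 329.9/6110 = 0.686 V.

V_out ≈ 0.686 V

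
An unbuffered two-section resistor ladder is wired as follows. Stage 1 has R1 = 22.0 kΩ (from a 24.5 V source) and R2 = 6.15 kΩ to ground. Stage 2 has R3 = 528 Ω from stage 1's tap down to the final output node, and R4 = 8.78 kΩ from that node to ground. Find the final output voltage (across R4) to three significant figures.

Stage 2 presents R3+R4 = 9308 Ω as a load on stage 1's tap.
Stage 1's lower leg becomes R2‖(R3+R4) = 3703 Ω, so V_mid = 24.5 × 3703/25700 = 3.530 V.
Stage 2 is itself unloaded: V_out = V_mid × R4/(R3+R4) = 3.530 × 8780/9308 = 3.33 V.

V_out ≈ 3.33 V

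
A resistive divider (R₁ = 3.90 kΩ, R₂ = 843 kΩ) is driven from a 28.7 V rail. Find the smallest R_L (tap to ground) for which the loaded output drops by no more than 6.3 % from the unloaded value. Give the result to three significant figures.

Output resistance R_th = R₁‖R₂ = (3.90 × 843)/846.9 = 3.882 kΩ.
The fractional drop is R_th/(R_th + R_L); requiring this ≤ 0.0630 gives R_L ≥ R_th(1/0.0630 − 1) = 3.882 × 14.87 = 57.7 kΩ.

R_L(min) ≈ 57.7 kΩ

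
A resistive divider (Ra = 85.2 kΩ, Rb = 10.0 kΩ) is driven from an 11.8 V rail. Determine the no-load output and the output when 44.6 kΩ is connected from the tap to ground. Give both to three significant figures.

Open-circuit: V = 11.8 × 10.0/(85.2 + 10.0) = 1.24 V.
With the load, Rb becomes Rb‖R_L = 8.168 kΩ, so V = 11.8 × 8.168/93.37 = 1.03 V.

Unloaded: 1.24 V; loaded: 1.03 V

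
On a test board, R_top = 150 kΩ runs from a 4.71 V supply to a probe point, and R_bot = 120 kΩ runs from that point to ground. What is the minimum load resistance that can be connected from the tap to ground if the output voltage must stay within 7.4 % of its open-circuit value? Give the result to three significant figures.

R_L(min) ≈ 834 kΩ

Output resistance R_th = R_top‖R_bot = (150 × 120)/270.0 = 66.67 kΩ.
The fractional drop is R_th/(R_th + R_L); requiring this ≤ 0.0740 gives R_L ≥ R_th(1/0.0740 − 1) = 66.67 × 12.51 = 834 kΩ.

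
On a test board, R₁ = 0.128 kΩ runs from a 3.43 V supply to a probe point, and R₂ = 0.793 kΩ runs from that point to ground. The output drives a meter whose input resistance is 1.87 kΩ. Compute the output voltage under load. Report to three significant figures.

The load sits in parallel with R₂: R₂‖R_L = (793 × 1870) / (793 + 1870) = 556.9 Ω.
V_out = 3.43 × 556.9 / (128 + 556.9) = 3.43 × 556.9/684.9 = 2.79 V.

V_out ≈ 2.79 V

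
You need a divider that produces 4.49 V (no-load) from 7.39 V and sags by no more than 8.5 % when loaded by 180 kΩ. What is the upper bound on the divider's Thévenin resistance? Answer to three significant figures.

Loading drop = R_th/(R_th + R_L) ≤ 0.0850, so R_th ≤ R_L · ε/(1−ε) = 180 kΩ × 0.0850/0.9150 = 16.7 kΩ.

R_th ≤ 16.7 kΩ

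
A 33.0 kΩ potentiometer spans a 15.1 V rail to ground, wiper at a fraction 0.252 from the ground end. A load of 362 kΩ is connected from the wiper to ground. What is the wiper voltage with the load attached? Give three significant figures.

V ≈ 3.74 V

The wiper splits the pot into (1−α)R = 24.68 kΩ above and αR = 8.316 kΩ below.
Lower section ‖ load = 8.129 kΩ.
V_wiper = 15.1 × 8.129/(24.68 + 8.129) = 3.74 V.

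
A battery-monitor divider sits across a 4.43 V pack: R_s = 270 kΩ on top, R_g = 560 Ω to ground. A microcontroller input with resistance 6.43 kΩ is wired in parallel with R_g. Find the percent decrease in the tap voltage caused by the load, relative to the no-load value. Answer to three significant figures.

The divider's output (Thévenin) resistance is R_s‖R_g = 558.8 Ω.
Fractional drop under load = R_th/(R_th + R_L) = 558.8 / (558.8 + 6430) = 0.07996.
So the output falls by 8.00 %.

8.00 %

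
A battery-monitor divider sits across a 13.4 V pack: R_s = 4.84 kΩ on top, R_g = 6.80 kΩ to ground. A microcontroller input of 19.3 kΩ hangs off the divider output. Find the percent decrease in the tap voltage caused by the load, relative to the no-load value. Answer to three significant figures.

The divider's output (Thévenin) resistance is R_s‖R_g = 2.827 kΩ.
Fractional drop under load = R_th/(R_th + R_L) = 2.827 / (2.827 + 19.3) = 0.1278.
So the output falls by 12.8 %.

12.8 %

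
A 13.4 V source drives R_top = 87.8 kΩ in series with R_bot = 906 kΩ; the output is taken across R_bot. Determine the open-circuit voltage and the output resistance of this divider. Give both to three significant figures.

V_th = 12.2 V, R_th = 80.0 kΩ

V_th is the open-circuit tap voltage: 13.4 × 906/(87.8 + 906) = 12.2 V.
With the supply zeroed, R_top and R_bot appear in parallel from the tap: R_th = R_top‖R_bot = (87.8 × 906)/993.8 = 80.0 kΩ.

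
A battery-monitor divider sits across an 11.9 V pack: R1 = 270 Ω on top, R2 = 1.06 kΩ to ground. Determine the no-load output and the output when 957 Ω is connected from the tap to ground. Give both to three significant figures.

Unloaded: 9.48 V; loaded: 7.74 V

Open-circuit: V = 11.9 × 1060/(270 + 1060) = 9.48 V.
With the load, R2 becomes R2‖R_L = 502.9 Ω, so V = 11.9 × 502.9/772.9 = 7.74 V.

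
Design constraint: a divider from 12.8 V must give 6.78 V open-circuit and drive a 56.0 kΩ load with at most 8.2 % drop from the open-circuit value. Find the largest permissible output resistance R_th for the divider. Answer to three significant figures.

R_th ≤ 5.00 kΩ

Loading drop = R_th/(R_th + R_L) ≤ 0.0820, so R_th ≤ R_L · ε/(1−ε) = 56.0 kΩ × 0.0820/0.9180 = 5.00 kΩ.
(Any R1, R2 with R2/(R1+R2) = 0.530 and R1‖R2 ≤ 5.00 kΩ will meet the spec.)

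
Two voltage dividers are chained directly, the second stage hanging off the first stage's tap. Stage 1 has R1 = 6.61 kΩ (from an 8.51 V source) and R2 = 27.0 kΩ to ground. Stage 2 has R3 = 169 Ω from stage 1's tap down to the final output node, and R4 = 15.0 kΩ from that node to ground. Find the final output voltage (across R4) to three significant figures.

V_out ≈ 5.01 V

Stage 2 presents R3+R4 = 15170 Ω as a load on stage 1's tap.
Stage 1's lower leg becomes R2‖(R3+R4) = 9712 Ω, so V_mid = 8.51 × 9712/16320 = 5.064 V.
Stage 2 is itself unloaded: V_out = V_mid × R4/(R3+R4) = 5.064 × 15000/15170 = 5.01 V.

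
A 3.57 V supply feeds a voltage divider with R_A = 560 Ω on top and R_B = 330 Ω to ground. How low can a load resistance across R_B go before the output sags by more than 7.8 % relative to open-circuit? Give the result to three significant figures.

R_L(min) ≈ 2.45 kΩ

Output resistance R_th = R_A‖R_B = (560 × 330)/890.0 = 207.6 Ω.
The fractional drop is R_th/(R_th + R_L); requiring this ≤ 0.0780 gives R_L ≥ R_th(1/0.0780 − 1) = 207.6 × 11.82 = 2.45 kΩ.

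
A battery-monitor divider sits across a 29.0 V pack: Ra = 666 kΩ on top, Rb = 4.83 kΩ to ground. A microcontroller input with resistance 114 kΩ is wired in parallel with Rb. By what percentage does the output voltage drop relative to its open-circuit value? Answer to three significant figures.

The divider's output (Thévenin) resistance is Ra‖Rb = 4.795 kΩ.
Fractional drop under load = R_th/(R_th + R_L) = 4.795 / (4.795 + 114) = 0.04037.
So the output falls by 4.04 %.

4.04 %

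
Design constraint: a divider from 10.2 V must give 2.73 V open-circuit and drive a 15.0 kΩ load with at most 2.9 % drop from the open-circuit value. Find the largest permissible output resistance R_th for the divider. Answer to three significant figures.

R_th ≤ 448 Ω

Loading drop = R_th/(R_th + R_L) ≤ 0.0290, so R_th ≤ R_L · ε/(1−ε) = 15.0 kΩ × 0.0290/0.9710 = 448 Ω.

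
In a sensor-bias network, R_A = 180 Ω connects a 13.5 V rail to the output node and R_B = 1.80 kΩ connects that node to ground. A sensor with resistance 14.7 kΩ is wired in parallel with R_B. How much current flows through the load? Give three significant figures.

R_B‖R_L = 1604 Ω; V_out = 13.5 × 1604/1784 = 12.14 V.
I_L = V_out / R_L = 12.14 / 14.7 kΩ = 0.826 mA.

I_L ≈ 0.826 mA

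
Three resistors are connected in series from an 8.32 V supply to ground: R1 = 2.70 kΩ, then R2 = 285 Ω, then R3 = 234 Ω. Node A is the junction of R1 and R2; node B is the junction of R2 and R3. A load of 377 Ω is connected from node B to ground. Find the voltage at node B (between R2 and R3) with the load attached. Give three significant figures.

V ≈ 0.384 V

At node B, R3 is in parallel with the load: R3‖R_L = 144.4 Ω.
Below node A the resistance is R2 + (R3‖R_L) = 429.4 Ω, so V_A = 8.32 × 429.4/3129 = 1.142 V.
Then V_B = V_A × (R3‖R_L)/(R2 + R3‖R_L) = 1.142 × 144.4/429.4 = 0.384 V.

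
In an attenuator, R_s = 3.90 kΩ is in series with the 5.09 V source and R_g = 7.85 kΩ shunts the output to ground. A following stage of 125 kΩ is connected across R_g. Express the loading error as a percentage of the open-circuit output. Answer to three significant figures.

The divider's output (Thévenin) resistance is R_s‖R_g = 2.606 kΩ.
Fractional drop under load = R_th/(R_th + R_L) = 2.606 / (2.606 + 125) = 0.02042.
So the output falls by 2.04 %.

2.04 %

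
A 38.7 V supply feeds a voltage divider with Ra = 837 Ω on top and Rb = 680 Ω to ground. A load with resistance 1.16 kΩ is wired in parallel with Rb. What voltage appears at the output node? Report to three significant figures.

The load sits in parallel with Rb: Rb‖R_L = (680 × 1160) / (680 + 1160) = 428.7 Ω.
V_out = 38.7 × 428.7 / (837 + 428.7) = 38.7 × 428.7/1266 = 13.1 V.
(Unloaded it would have been 17.3 V.)

V_out ≈ 13.1 V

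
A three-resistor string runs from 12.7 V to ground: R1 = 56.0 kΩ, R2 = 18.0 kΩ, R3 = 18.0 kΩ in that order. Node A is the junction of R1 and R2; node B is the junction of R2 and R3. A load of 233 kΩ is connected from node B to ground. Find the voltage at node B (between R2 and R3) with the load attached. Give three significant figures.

At node B, R3 is in parallel with the load: R3‖R_L = 16.71 kΩ.
Below node A the resistance is R2 + (R3‖R_L) = 34.71 kΩ, so V_A = 12.7 × 34.71/90.71 = 4.860 V.
Then V_B = V_A × (R3‖R_L)/(R2 + R3‖R_L) = 4.860 × 16.71/34.71 = 2.34 V.

V ≈ 2.34 V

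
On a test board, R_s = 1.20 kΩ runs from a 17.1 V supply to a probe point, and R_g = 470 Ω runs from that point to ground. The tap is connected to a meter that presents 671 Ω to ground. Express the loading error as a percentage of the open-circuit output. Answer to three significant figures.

33.5 %

The divider's output (Thévenin) resistance is R_s‖R_g = 337.7 Ω.
Fractional drop under load = R_th/(R_th + R_L) = 337.7 / (337.7 + 671) = 0.3348.
So the output falls by 33.5 %.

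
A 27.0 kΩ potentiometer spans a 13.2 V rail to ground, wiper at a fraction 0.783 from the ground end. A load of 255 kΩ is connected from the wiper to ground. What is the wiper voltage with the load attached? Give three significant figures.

V ≈ 10.2 V

The wiper splits the pot into (1−α)R = 5.859 kΩ above and αR = 21.14 kΩ below.
Lower section ‖ load = 19.52 kΩ.
V_wiper = 13.2 × 19.52/(5.859 + 19.52) = 10.2 V.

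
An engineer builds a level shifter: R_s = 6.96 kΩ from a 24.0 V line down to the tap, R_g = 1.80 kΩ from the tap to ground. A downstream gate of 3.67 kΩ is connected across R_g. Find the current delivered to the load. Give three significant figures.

R_g‖R_L = 1.208 kΩ; V_out = 24.0 × 1.208/8.168 = 3.549 V.
I_L = V_out / R_L = 3.549 / 3.67 kΩ = 0.967 mA.

I_L ≈ 0.967 mA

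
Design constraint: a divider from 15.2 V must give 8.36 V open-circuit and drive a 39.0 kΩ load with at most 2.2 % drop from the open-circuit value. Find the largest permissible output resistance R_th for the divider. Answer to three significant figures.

Loading drop = R_th/(R_th + R_L) ≤ 0.0220, so R_th ≤ R_L · ε/(1−ε) = 39.0 kΩ × 0.0220/0.9780 = 877 Ω.
(Any R1, R2 with R2/(R1+R2) = 0.550 and R1‖R2 ≤ 877 Ω will meet the spec.)

R_th ≤ 877 Ω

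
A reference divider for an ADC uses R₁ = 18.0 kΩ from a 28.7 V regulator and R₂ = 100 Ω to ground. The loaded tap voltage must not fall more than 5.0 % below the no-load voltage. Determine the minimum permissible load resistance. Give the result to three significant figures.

R_L(min) ≈ 1.89 kΩ

Output resistance R_th = R₁‖R₂ = (18000 × 100)/18100 = 99.45 Ω.
The fractional drop is R_th/(R_th + R_L); requiring this ≤ 0.0500 gives R_L ≥ R_th(1/0.0500 − 1) = 99.45 × 19.00 = 1.89 kΩ.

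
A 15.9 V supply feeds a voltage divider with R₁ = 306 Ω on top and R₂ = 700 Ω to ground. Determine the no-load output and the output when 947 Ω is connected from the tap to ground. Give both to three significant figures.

Open-circuit: V = 15.9 × 700/(306 + 700) = 11.1 V.
With the load, R₂ becomes R₂‖R_L = 402.5 Ω, so V = 15.9 × 402.5/708.5 = 9.03 V.

Unloaded: 11.1 V; loaded: 9.03 V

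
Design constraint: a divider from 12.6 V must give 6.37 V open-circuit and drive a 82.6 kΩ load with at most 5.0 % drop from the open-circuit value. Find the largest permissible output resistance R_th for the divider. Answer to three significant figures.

R_th ≤ 4.35 kΩ

Loading drop = R_th/(R_th + R_L) ≤ 0.0500, so R_th ≤ R_L · ε/(1−ε) = 82.6 kΩ × 0.0500/0.9500 = 4.35 kΩ.
(Any R1, R2 with R2/(R1+R2) = 0.506 and R1‖R2 ≤ 4.35 kΩ will meet the spec.)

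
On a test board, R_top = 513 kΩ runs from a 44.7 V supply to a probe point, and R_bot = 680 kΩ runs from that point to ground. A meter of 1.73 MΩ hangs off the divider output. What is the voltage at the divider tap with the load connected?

V_out ≈ 21.8 V

The load sits in parallel with R_bot: R_bot‖R_L = (680 × 1730) / (680 + 1730) = 488.1 kΩ.
V_out = 44.7 × 488.1 / (513 + 488.1) = 44.7 × 488.1/1001 = 21.8 V.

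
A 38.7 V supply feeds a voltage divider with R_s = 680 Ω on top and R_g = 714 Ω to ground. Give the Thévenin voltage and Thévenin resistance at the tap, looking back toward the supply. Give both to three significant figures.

V_th = 19.8 V, R_th = 348 Ω

V_th is the open-circuit tap voltage: 38.7 × 714/(680 + 714) = 19.8 V.
With the supply zeroed, R_s and R_g appear in parallel from the tap: R_th = R_s‖R_g = (680 × 714)/1394 = 348 Ω.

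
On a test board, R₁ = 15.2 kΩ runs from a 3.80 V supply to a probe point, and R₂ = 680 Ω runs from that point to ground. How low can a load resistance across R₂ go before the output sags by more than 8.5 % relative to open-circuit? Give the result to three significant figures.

Output resistance R_th = R₁‖R₂ = (15200 × 680)/15880 = 650.9 Ω.
The fractional drop is R_th/(R_th + R_L); requiring this ≤ 0.0850 gives R_L ≥ R_th(1/0.0850 − 1) = 650.9 × 10.76 = 7.01 kΩ.

R_L(min) ≈ 7.01 kΩ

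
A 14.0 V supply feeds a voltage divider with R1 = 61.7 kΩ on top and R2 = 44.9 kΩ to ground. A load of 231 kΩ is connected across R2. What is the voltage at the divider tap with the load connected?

The load sits in parallel with R2: R2‖R_L = (44.9 × 231) / (44.9 + 231) = 37.59 kΩ.
V_out = 14.0 × 37.59 / (61.7 + 37.59) = 14.0 × 37.59/99.29 = 5.30 V.
(Unloaded it would have been 5.90 V.)

V_out ≈ 5.30 V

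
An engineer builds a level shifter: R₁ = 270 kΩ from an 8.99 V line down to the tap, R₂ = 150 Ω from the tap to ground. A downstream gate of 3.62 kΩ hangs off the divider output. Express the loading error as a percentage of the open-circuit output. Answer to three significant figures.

3.98 %

The divider's output (Thévenin) resistance is R₁‖R₂ = 149.9 Ω.
Fractional drop under load = R_th/(R_th + R_L) = 149.9 / (149.9 + 3620) = 0.03977.
So the output falls by 3.98 %.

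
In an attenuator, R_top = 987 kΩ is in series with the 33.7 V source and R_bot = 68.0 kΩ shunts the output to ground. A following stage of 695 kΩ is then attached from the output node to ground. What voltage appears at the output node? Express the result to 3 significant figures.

V_out ≈ 1.99 V

The load sits in parallel with R_bot: R_bot‖R_L = (68.0 × 695) / (68.0 + 695) = 61.94 kΩ.
V_out = 33.7 × 61.94 / (987 + 61.94) = 33.7 × 61.94/1049 = 1.99 V.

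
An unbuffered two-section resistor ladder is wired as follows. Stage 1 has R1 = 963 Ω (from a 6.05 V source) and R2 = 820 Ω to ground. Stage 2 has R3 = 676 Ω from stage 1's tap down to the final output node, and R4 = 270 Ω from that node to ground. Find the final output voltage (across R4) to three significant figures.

V_out ≈ 0.541 V

Stage 2 presents R3+R4 = 946.0 Ω as a load on stage 1's tap.
Stage 1's lower leg becomes R2‖(R3+R4) = 439.3 Ω, so V_mid = 6.05 × 439.3/1402 = 1.895 V.
Stage 2 is itself unloaded: V_out = V_mid × R4/(R3+R4) = 1.895 × 270/946.0 = 0.541 V.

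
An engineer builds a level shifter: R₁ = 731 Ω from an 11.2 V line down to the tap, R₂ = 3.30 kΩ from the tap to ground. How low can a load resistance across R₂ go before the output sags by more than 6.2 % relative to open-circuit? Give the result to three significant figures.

Output resistance R_th = R₁‖R₂ = (731 × 3300)/4031 = 598.4 Ω.
The fractional drop is R_th/(R_th + R_L); requiring this ≤ 0.0620 gives R_L ≥ R_th(1/0.0620 − 1) = 598.4 × 15.13 = 9.05 kΩ.

R_L(min) ≈ 9.05 kΩ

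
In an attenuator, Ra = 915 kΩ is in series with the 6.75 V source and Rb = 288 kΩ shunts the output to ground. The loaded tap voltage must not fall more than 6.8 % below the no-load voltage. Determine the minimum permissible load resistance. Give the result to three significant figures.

R_L(min) ≈ 3.00 MΩ

Output resistance R_th = Ra‖Rb = (915 × 288)/1203 = 219.1 kΩ.
The fractional drop is R_th/(R_th + R_L); requiring this ≤ 0.0680 gives R_L ≥ R_th(1/0.0680 − 1) = 219.1 × 13.71 = 3.00 MΩ.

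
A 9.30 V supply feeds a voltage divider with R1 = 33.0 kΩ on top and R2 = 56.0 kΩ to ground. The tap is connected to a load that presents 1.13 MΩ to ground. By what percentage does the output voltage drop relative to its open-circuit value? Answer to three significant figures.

The divider's output (Thévenin) resistance is R1‖R2 = 20.76 kΩ.
Fractional drop under load = R_th/(R_th + R_L) = 20.76 / (20.76 + 1130) = 0.01804.
So the output falls by 1.80 %.

1.80 %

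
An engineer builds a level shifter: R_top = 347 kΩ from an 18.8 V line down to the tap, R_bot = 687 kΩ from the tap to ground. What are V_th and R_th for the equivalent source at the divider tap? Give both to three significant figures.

V_th = 12.5 V, R_th = 231 kΩ

V_th is the open-circuit tap voltage: 18.8 × 687/(347 + 687) = 12.5 V.
With the supply zeroed, R_top and R_bot appear in parallel from the tap: R_th = R_top‖R_bot = (347 × 687)/1034 = 231 kΩ.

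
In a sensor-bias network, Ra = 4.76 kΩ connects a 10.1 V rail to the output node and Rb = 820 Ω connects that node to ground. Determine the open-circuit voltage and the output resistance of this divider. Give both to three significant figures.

V_th = 1.48 V, R_th = 699 Ω

V_th is the open-circuit tap voltage: 10.1 × 820/(4760 + 820) = 1.48 V.
With the supply zeroed, Ra and Rb appear in parallel from the tap: R_th = Ra‖Rb = (4760 × 820)/5580 = 699 Ω.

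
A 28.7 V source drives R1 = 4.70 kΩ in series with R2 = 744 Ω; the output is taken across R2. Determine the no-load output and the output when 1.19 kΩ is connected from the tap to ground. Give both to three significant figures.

Unloaded: 3.92 V; loaded: 2.55 V

Open-circuit: V = 28.7 × 744/(4700 + 744) = 3.92 V.
With the load, R2 becomes R2‖R_L = 457.8 Ω, so V = 28.7 × 457.8/5158 = 2.55 V.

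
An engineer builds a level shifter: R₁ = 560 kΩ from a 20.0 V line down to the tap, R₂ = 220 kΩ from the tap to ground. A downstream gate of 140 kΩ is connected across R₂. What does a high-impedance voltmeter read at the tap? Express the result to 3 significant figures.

V_out ≈ 2.65 V

The load sits in parallel with R₂: R₂‖R_L = (220 × 140) / (220 + 140) = 85.56 kΩ.
V_out = 20.0 × 85.56 / (560 + 85.56) = 20.0 × 85.56/645.6 = 2.65 V.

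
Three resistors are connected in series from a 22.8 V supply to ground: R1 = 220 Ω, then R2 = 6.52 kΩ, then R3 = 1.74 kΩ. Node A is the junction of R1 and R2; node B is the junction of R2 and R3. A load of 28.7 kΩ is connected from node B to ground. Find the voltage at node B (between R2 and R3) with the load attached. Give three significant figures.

V ≈ 4.46 V

At node B, R3 is in parallel with the load: R3‖R_L = 1641 Ω.
Below node A the resistance is R2 + (R3‖R_L) = 8161 Ω, so V_A = 22.8 × 8161/8381 = 22.20 V.
Then V_B = V_A × (R3‖R_L)/(R2 + R3‖R_L) = 22.20 × 1641/8161 = 4.46 V.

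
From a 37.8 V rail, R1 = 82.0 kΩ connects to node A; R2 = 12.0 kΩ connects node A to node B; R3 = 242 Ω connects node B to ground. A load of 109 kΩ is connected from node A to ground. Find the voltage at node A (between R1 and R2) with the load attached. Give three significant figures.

V ≈ 4.47 V

Below node A the series string R2+R3 = 12240 Ω sits in parallel with the 109000 Ω load: 11010 Ω.
V_A = 37.8 × 11010/(82000 + 11010) = 4.47 V.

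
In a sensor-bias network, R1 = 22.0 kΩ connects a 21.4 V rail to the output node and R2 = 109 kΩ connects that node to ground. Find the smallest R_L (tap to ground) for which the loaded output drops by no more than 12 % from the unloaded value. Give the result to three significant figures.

R_L(min) ≈ 134 kΩ

Output resistance R_th = R1‖R2 = (22.0 × 109)/131.0 = 18.31 kΩ.
The fractional drop is R_th/(R_th + R_L); requiring this ≤ 0.120 gives R_L ≥ R_th(1/0.120 − 1) = 18.31 × 7.333 = 134 kΩ.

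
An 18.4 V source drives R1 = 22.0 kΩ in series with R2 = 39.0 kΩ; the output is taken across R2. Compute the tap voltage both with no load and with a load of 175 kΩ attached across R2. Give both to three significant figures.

Unloaded: 11.8 V; loaded: 10.9 V

Open-circuit: V = 18.4 × 39.0/(22.0 + 39.0) = 11.8 V.
With the load, R2 becomes R2‖R_L = 31.89 kΩ, so V = 18.4 × 31.89/53.89 = 10.9 V.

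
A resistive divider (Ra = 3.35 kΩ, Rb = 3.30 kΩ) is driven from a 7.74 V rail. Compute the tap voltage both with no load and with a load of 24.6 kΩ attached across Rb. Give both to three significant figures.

Unloaded: 3.84 V; loaded: 3.60 V

Open-circuit: V = 7.74 × 3.30/(3.35 + 3.30) = 3.84 V.
With the load, Rb becomes Rb‖R_L = 2.910 kΩ, so V = 7.74 × 2.910/6.260 = 3.60 V.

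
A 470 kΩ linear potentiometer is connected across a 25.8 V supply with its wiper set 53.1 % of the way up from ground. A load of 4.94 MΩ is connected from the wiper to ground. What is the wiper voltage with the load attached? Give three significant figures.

The wiper splits the pot into (1−α)R = 220.4 kΩ above and αR = 249.6 kΩ below.
Lower section ‖ load = 237.6 kΩ.
V_wiper = 25.8 × 237.6/(220.4 + 237.6) = 13.4 V.

V ≈ 13.4 V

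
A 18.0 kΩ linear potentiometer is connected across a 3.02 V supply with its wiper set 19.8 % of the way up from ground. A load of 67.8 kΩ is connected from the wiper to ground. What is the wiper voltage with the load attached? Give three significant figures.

The wiper splits the pot into (1−α)R = 14.44 kΩ above and αR = 3.564 kΩ below.
Lower section ‖ load = 3.386 kΩ.
V_wiper = 3.02 × 3.386/(14.44 + 3.386) = 0.574 V.

V ≈ 0.574 V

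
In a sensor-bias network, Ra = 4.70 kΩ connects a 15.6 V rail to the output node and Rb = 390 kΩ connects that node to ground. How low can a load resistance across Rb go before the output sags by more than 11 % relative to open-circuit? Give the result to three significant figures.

R_L(min) ≈ 37.6 kΩ

Output resistance R_th = Ra‖Rb = (4.70 × 390)/394.7 = 4.644 kΩ.
The fractional drop is R_th/(R_th + R_L); requiring this ≤ 0.110 gives R_L ≥ R_th(1/0.110 − 1) = 4.644 × 8.091 = 37.6 kΩ.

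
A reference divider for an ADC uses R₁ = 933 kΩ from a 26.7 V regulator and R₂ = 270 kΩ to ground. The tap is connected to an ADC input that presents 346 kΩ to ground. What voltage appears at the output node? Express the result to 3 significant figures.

V_out ≈ 3.73 V

The load sits in parallel with R₂: R₂‖R_L = (270 × 346) / (270 + 346) = 151.7 kΩ.
V_out = 26.7 × 151.7 / (933 + 151.7) = 26.7 × 151.7/1085 = 3.73 V.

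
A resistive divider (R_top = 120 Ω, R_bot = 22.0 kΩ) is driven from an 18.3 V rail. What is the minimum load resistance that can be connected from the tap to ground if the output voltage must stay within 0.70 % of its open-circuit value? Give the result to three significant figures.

Output resistance R_th = R_top‖R_bot = (120 × 22000)/22120 = 119.3 Ω.
The fractional drop is R_th/(R_th + R_L); requiring this ≤ 0.00700 gives R_L ≥ R_th(1/0.00700 − 1) = 119.3 × 141.9 = 16.9 kΩ.

R_L(min) ≈ 16.9 kΩ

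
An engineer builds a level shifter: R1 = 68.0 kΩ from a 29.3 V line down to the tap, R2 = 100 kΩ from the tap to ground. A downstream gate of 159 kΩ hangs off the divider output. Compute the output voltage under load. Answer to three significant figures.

V_out ≈ 13.9 V

The load sits in parallel with R2: R2‖R_L = (100 × 159) / (100 + 159) = 61.39 kΩ.
V_out = 29.3 × 61.39 / (68.0 + 61.39) = 29.3 × 61.39/129.4 = 13.9 V.
(Unloaded it would have been 17.4 V.)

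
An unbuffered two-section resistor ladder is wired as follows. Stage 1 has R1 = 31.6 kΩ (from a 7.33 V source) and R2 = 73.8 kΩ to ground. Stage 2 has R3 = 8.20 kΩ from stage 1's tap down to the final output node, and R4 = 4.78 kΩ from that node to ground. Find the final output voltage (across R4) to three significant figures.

V_out ≈ 0.699 V

Stage 2 presents R3+R4 = 12.98 kΩ as a load on stage 1's tap.
Stage 1's lower leg becomes R2‖(R3+R4) = 11.04 kΩ, so V_mid = 7.33 × 11.04/42.64 = 1.898 V.
Stage 2 is itself unloaded: V_out = V_mid × R4/(R3+R4) = 1.898 × 4.78/12.98 = 0.699 V.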